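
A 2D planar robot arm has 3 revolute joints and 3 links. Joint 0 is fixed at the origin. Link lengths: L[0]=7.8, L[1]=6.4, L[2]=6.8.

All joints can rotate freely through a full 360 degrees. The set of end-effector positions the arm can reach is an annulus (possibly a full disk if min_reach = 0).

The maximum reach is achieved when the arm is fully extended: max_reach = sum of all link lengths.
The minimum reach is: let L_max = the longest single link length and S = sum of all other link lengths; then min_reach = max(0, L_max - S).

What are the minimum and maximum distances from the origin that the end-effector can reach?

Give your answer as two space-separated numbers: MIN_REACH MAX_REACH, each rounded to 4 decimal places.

Link lengths: [7.8, 6.4, 6.8]
max_reach = 7.8 + 6.4 + 6.8 = 21
L_max = max([7.8, 6.4, 6.8]) = 7.8
S (sum of others) = 21 - 7.8 = 13.2
min_reach = max(0, 7.8 - 13.2) = max(0, -5.4) = 0

Answer: 0.0000 21.0000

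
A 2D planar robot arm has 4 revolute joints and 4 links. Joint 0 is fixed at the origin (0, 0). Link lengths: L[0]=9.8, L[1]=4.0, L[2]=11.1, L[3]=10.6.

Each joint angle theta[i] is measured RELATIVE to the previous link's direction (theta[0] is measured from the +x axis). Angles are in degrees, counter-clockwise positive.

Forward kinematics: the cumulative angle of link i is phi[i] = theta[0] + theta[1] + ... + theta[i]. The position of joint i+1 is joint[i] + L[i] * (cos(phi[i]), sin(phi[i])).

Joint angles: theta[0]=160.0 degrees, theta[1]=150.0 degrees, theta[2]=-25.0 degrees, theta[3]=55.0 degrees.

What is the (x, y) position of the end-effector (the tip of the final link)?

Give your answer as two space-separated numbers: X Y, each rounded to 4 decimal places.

joint[0] = (0.0000, 0.0000)  (base)
link 0: phi[0] = 160 = 160 deg
  cos(160 deg) = -0.9397, sin(160 deg) = 0.3420
  joint[1] = (0.0000, 0.0000) + 9.8 * (-0.9397, 0.3420) = (0.0000 + -9.2090, 0.0000 + 3.3518) = (-9.2090, 3.3518)
link 1: phi[1] = 160 + 150 = 310 deg
  cos(310 deg) = 0.6428, sin(310 deg) = -0.7660
  joint[2] = (-9.2090, 3.3518) + 4 * (0.6428, -0.7660) = (-9.2090 + 2.5712, 3.3518 + -3.0642) = (-6.6378, 0.2876)
link 2: phi[2] = 160 + 150 + -25 = 285 deg
  cos(285 deg) = 0.2588, sin(285 deg) = -0.9659
  joint[3] = (-6.6378, 0.2876) + 11.1 * (0.2588, -0.9659) = (-6.6378 + 2.8729, 0.2876 + -10.7218) = (-3.7649, -10.4342)
link 3: phi[3] = 160 + 150 + -25 + 55 = 340 deg
  cos(340 deg) = 0.9397, sin(340 deg) = -0.3420
  joint[4] = (-3.7649, -10.4342) + 10.6 * (0.9397, -0.3420) = (-3.7649 + 9.9607, -10.4342 + -3.6254) = (6.1958, -14.0596)
End effector: (6.1958, -14.0596)

Answer: 6.1958 -14.0596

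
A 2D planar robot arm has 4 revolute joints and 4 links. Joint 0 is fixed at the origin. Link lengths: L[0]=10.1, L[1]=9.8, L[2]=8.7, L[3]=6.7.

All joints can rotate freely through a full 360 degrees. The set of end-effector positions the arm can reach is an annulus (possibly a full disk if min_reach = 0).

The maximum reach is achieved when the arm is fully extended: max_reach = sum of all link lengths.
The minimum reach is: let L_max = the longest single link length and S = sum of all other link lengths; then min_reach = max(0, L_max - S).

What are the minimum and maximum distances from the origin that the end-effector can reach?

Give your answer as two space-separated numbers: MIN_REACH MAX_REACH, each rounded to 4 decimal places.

Answer: 0.0000 35.3000

Derivation:
Link lengths: [10.1, 9.8, 8.7, 6.7]
max_reach = 10.1 + 9.8 + 8.7 + 6.7 = 35.3
L_max = max([10.1, 9.8, 8.7, 6.7]) = 10.1
S (sum of others) = 35.3 - 10.1 = 25.2
min_reach = max(0, 10.1 - 25.2) = max(0, -15.1) = 0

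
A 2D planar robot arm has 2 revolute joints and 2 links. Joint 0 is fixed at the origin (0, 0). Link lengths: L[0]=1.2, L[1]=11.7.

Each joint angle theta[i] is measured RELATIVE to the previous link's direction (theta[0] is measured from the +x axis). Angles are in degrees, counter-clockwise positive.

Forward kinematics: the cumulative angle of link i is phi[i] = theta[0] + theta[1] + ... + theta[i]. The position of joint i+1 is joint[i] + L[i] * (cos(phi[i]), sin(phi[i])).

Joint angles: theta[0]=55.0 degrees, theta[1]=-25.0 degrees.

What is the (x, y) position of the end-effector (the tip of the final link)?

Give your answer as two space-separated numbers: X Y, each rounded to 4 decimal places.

Answer: 10.8208 6.8330

Derivation:
joint[0] = (0.0000, 0.0000)  (base)
link 0: phi[0] = 55 = 55 deg
  cos(55 deg) = 0.5736, sin(55 deg) = 0.8192
  joint[1] = (0.0000, 0.0000) + 1.2 * (0.5736, 0.8192) = (0.0000 + 0.6883, 0.0000 + 0.9830) = (0.6883, 0.9830)
link 1: phi[1] = 55 + -25 = 30 deg
  cos(30 deg) = 0.8660, sin(30 deg) = 0.5000
  joint[2] = (0.6883, 0.9830) + 11.7 * (0.8660, 0.5000) = (0.6883 + 10.1325, 0.9830 + 5.8500) = (10.8208, 6.8330)
End effector: (10.8208, 6.8330)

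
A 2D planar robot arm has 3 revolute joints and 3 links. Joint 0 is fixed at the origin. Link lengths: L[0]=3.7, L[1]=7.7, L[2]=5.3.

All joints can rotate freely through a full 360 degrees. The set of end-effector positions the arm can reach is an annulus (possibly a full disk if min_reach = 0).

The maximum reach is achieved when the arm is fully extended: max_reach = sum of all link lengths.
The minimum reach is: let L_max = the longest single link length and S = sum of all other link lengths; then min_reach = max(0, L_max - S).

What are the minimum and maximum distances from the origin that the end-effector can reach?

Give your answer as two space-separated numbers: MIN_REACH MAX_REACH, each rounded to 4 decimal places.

Answer: 0.0000 16.7000

Derivation:
Link lengths: [3.7, 7.7, 5.3]
max_reach = 3.7 + 7.7 + 5.3 = 16.7
L_max = max([3.7, 7.7, 5.3]) = 7.7
S (sum of others) = 16.7 - 7.7 = 9
min_reach = max(0, 7.7 - 9) = max(0, -1.3) = 0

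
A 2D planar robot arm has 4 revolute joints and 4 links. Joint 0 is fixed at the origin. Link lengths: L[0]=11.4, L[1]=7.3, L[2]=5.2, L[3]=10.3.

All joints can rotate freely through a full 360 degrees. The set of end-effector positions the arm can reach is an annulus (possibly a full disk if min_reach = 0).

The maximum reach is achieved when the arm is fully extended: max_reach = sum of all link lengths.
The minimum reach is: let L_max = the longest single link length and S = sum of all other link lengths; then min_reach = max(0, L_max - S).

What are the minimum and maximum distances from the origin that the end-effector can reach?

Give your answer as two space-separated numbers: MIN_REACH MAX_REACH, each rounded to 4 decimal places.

Link lengths: [11.4, 7.3, 5.2, 10.3]
max_reach = 11.4 + 7.3 + 5.2 + 10.3 = 34.2
L_max = max([11.4, 7.3, 5.2, 10.3]) = 11.4
S (sum of others) = 34.2 - 11.4 = 22.8
min_reach = max(0, 11.4 - 22.8) = max(0, -11.4) = 0

Answer: 0.0000 34.2000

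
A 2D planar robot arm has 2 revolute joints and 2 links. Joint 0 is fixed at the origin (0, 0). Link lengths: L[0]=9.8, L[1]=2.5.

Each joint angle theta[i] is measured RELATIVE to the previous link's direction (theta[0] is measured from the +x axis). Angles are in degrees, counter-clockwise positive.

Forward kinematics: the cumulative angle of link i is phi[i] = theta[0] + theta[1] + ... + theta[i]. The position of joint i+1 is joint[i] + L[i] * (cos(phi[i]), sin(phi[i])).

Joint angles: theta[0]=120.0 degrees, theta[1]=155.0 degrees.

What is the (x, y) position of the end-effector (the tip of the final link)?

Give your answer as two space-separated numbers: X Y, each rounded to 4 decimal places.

Answer: -4.6821 5.9966

Derivation:
joint[0] = (0.0000, 0.0000)  (base)
link 0: phi[0] = 120 = 120 deg
  cos(120 deg) = -0.5000, sin(120 deg) = 0.8660
  joint[1] = (0.0000, 0.0000) + 9.8 * (-0.5000, 0.8660) = (0.0000 + -4.9000, 0.0000 + 8.4870) = (-4.9000, 8.4870)
link 1: phi[1] = 120 + 155 = 275 deg
  cos(275 deg) = 0.0872, sin(275 deg) = -0.9962
  joint[2] = (-4.9000, 8.4870) + 2.5 * (0.0872, -0.9962) = (-4.9000 + 0.2179, 8.4870 + -2.4905) = (-4.6821, 5.9966)
End effector: (-4.6821, 5.9966)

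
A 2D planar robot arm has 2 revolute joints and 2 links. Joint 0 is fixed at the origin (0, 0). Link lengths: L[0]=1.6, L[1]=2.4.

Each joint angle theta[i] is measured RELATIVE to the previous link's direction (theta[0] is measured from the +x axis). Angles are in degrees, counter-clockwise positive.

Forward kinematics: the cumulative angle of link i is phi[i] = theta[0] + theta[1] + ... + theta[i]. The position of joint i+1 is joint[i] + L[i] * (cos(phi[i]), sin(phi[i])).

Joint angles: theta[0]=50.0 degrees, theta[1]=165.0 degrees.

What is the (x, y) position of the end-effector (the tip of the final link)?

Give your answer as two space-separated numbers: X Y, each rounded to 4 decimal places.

Answer: -0.9375 -0.1509

Derivation:
joint[0] = (0.0000, 0.0000)  (base)
link 0: phi[0] = 50 = 50 deg
  cos(50 deg) = 0.6428, sin(50 deg) = 0.7660
  joint[1] = (0.0000, 0.0000) + 1.6 * (0.6428, 0.7660) = (0.0000 + 1.0285, 0.0000 + 1.2257) = (1.0285, 1.2257)
link 1: phi[1] = 50 + 165 = 215 deg
  cos(215 deg) = -0.8192, sin(215 deg) = -0.5736
  joint[2] = (1.0285, 1.2257) + 2.4 * (-0.8192, -0.5736) = (1.0285 + -1.9660, 1.2257 + -1.3766) = (-0.9375, -0.1509)
End effector: (-0.9375, -0.1509)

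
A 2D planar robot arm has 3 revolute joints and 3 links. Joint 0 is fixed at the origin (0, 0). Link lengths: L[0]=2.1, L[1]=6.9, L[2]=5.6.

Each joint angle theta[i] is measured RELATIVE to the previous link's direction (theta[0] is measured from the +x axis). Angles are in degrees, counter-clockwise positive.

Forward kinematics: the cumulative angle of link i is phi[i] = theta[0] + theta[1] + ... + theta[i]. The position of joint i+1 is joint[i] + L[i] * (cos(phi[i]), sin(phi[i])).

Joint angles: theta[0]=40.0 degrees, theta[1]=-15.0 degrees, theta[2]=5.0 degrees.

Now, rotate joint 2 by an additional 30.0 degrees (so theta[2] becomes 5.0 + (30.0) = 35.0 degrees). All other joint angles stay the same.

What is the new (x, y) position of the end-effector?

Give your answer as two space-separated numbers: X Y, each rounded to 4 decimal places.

joint[0] = (0.0000, 0.0000)  (base)
link 0: phi[0] = 40 = 40 deg
  cos(40 deg) = 0.7660, sin(40 deg) = 0.6428
  joint[1] = (0.0000, 0.0000) + 2.1 * (0.7660, 0.6428) = (0.0000 + 1.6087, 0.0000 + 1.3499) = (1.6087, 1.3499)
link 1: phi[1] = 40 + -15 = 25 deg
  cos(25 deg) = 0.9063, sin(25 deg) = 0.4226
  joint[2] = (1.6087, 1.3499) + 6.9 * (0.9063, 0.4226) = (1.6087 + 6.2535, 1.3499 + 2.9161) = (7.8622, 4.2659)
link 2: phi[2] = 40 + -15 + 35 = 60 deg
  cos(60 deg) = 0.5000, sin(60 deg) = 0.8660
  joint[3] = (7.8622, 4.2659) + 5.6 * (0.5000, 0.8660) = (7.8622 + 2.8000, 4.2659 + 4.8497) = (10.6622, 9.1157)
End effector: (10.6622, 9.1157)

Answer: 10.6622 9.1157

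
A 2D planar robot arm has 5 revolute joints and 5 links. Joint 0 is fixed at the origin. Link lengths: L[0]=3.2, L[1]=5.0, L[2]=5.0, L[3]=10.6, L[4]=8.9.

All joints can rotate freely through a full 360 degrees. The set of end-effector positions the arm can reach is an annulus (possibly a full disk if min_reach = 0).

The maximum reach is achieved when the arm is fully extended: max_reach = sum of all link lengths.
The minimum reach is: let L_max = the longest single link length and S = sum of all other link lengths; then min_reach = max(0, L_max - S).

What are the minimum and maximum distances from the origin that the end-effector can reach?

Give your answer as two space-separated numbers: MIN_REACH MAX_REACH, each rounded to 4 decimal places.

Link lengths: [3.2, 5.0, 5.0, 10.6, 8.9]
max_reach = 3.2 + 5 + 5 + 10.6 + 8.9 = 32.7
L_max = max([3.2, 5.0, 5.0, 10.6, 8.9]) = 10.6
S (sum of others) = 32.7 - 10.6 = 22.1
min_reach = max(0, 10.6 - 22.1) = max(0, -11.5) = 0

Answer: 0.0000 32.7000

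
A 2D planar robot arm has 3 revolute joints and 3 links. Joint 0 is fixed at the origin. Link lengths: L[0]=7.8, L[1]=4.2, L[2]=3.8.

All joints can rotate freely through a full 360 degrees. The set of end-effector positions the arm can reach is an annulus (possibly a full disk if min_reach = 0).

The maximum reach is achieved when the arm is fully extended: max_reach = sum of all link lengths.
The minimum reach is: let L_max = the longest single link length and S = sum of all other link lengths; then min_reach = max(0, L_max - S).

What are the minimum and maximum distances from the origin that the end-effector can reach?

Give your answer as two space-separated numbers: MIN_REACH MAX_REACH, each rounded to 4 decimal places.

Link lengths: [7.8, 4.2, 3.8]
max_reach = 7.8 + 4.2 + 3.8 = 15.8
L_max = max([7.8, 4.2, 3.8]) = 7.8
S (sum of others) = 15.8 - 7.8 = 8
min_reach = max(0, 7.8 - 8) = max(0, -0.2) = 0

Answer: 0.0000 15.8000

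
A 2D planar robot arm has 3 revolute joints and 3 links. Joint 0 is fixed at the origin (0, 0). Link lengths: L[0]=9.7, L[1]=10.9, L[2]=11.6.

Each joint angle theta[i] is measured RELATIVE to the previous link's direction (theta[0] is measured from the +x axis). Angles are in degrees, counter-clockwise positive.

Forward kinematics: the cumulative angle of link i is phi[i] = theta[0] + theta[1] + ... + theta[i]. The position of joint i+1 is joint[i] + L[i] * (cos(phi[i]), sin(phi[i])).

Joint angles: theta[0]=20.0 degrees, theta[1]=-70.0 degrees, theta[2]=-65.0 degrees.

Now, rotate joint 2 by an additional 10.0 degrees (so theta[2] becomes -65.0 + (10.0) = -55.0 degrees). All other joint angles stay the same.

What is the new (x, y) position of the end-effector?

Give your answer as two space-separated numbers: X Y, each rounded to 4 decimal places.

Answer: 13.1191 -16.2370

Derivation:
joint[0] = (0.0000, 0.0000)  (base)
link 0: phi[0] = 20 = 20 deg
  cos(20 deg) = 0.9397, sin(20 deg) = 0.3420
  joint[1] = (0.0000, 0.0000) + 9.7 * (0.9397, 0.3420) = (0.0000 + 9.1150, 0.0000 + 3.3176) = (9.1150, 3.3176)
link 1: phi[1] = 20 + -70 = -50 deg
  cos(-50 deg) = 0.6428, sin(-50 deg) = -0.7660
  joint[2] = (9.1150, 3.3176) + 10.9 * (0.6428, -0.7660) = (9.1150 + 7.0064, 3.3176 + -8.3499) = (16.1214, -5.0323)
link 2: phi[2] = 20 + -70 + -55 = -105 deg
  cos(-105 deg) = -0.2588, sin(-105 deg) = -0.9659
  joint[3] = (16.1214, -5.0323) + 11.6 * (-0.2588, -0.9659) = (16.1214 + -3.0023, -5.0323 + -11.2047) = (13.1191, -16.2370)
End effector: (13.1191, -16.2370)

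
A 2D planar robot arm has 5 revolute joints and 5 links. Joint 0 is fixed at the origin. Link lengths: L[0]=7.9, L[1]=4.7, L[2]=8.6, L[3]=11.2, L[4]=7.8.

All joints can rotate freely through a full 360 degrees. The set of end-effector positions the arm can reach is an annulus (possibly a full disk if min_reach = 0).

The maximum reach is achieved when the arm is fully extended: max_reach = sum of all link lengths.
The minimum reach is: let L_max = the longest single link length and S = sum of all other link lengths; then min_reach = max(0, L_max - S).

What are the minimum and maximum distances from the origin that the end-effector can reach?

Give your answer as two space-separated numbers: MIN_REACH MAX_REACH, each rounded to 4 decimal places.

Answer: 0.0000 40.2000

Derivation:
Link lengths: [7.9, 4.7, 8.6, 11.2, 7.8]
max_reach = 7.9 + 4.7 + 8.6 + 11.2 + 7.8 = 40.2
L_max = max([7.9, 4.7, 8.6, 11.2, 7.8]) = 11.2
S (sum of others) = 40.2 - 11.2 = 29
min_reach = max(0, 11.2 - 29) = max(0, -17.8) = 0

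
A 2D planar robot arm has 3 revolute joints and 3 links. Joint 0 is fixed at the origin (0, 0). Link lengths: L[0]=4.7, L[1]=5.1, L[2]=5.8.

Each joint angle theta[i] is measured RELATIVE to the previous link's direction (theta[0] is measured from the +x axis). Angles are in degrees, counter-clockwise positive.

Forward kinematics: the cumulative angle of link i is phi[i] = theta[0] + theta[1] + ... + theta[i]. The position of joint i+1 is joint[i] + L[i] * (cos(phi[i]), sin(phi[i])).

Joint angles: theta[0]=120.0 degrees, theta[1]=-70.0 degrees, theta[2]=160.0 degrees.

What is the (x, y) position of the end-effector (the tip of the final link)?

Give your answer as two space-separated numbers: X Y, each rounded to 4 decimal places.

Answer: -4.0947 5.0771

Derivation:
joint[0] = (0.0000, 0.0000)  (base)
link 0: phi[0] = 120 = 120 deg
  cos(120 deg) = -0.5000, sin(120 deg) = 0.8660
  joint[1] = (0.0000, 0.0000) + 4.7 * (-0.5000, 0.8660) = (0.0000 + -2.3500, 0.0000 + 4.0703) = (-2.3500, 4.0703)
link 1: phi[1] = 120 + -70 = 50 deg
  cos(50 deg) = 0.6428, sin(50 deg) = 0.7660
  joint[2] = (-2.3500, 4.0703) + 5.1 * (0.6428, 0.7660) = (-2.3500 + 3.2782, 4.0703 + 3.9068) = (0.9282, 7.9771)
link 2: phi[2] = 120 + -70 + 160 = 210 deg
  cos(210 deg) = -0.8660, sin(210 deg) = -0.5000
  joint[3] = (0.9282, 7.9771) + 5.8 * (-0.8660, -0.5000) = (0.9282 + -5.0229, 7.9771 + -2.9000) = (-4.0947, 5.0771)
End effector: (-4.0947, 5.0771)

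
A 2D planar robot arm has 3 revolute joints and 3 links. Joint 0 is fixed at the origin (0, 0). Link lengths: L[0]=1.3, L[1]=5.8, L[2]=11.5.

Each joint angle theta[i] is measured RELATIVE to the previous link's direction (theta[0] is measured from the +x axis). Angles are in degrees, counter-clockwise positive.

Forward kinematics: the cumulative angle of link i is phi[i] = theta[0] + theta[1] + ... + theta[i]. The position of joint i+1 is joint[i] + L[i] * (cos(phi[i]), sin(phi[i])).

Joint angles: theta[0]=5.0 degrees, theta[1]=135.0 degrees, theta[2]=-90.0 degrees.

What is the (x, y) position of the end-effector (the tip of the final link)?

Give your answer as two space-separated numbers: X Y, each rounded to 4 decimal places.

Answer: 4.2441 12.6510

Derivation:
joint[0] = (0.0000, 0.0000)  (base)
link 0: phi[0] = 5 = 5 deg
  cos(5 deg) = 0.9962, sin(5 deg) = 0.0872
  joint[1] = (0.0000, 0.0000) + 1.3 * (0.9962, 0.0872) = (0.0000 + 1.2951, 0.0000 + 0.1133) = (1.2951, 0.1133)
link 1: phi[1] = 5 + 135 = 140 deg
  cos(140 deg) = -0.7660, sin(140 deg) = 0.6428
  joint[2] = (1.2951, 0.1133) + 5.8 * (-0.7660, 0.6428) = (1.2951 + -4.4431, 0.1133 + 3.7282) = (-3.1480, 3.8415)
link 2: phi[2] = 5 + 135 + -90 = 50 deg
  cos(50 deg) = 0.6428, sin(50 deg) = 0.7660
  joint[3] = (-3.1480, 3.8415) + 11.5 * (0.6428, 0.7660) = (-3.1480 + 7.3921, 3.8415 + 8.8095) = (4.2441, 12.6510)
End effector: (4.2441, 12.6510)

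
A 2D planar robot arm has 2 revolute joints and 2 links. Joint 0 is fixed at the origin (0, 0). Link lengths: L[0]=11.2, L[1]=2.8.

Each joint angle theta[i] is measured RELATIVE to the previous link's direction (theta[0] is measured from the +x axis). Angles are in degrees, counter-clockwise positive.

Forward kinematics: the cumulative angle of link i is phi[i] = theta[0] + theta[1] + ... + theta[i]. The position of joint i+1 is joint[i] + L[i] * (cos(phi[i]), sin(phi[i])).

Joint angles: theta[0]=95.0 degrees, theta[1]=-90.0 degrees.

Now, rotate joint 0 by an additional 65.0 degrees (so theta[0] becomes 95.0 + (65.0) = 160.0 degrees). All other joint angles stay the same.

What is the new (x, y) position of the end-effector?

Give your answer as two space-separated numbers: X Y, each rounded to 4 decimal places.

Answer: -9.5669 6.4618

Derivation:
joint[0] = (0.0000, 0.0000)  (base)
link 0: phi[0] = 160 = 160 deg
  cos(160 deg) = -0.9397, sin(160 deg) = 0.3420
  joint[1] = (0.0000, 0.0000) + 11.2 * (-0.9397, 0.3420) = (0.0000 + -10.5246, 0.0000 + 3.8306) = (-10.5246, 3.8306)
link 1: phi[1] = 160 + -90 = 70 deg
  cos(70 deg) = 0.3420, sin(70 deg) = 0.9397
  joint[2] = (-10.5246, 3.8306) + 2.8 * (0.3420, 0.9397) = (-10.5246 + 0.9577, 3.8306 + 2.6311) = (-9.5669, 6.4618)
End effector: (-9.5669, 6.4618)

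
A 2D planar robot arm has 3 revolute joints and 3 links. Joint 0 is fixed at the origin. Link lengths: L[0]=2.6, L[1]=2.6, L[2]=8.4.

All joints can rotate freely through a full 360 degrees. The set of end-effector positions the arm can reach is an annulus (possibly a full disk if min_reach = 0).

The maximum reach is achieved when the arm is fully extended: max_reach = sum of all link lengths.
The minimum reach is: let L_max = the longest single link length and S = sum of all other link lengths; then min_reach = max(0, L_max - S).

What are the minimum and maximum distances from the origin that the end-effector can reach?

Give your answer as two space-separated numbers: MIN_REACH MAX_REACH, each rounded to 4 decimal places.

Link lengths: [2.6, 2.6, 8.4]
max_reach = 2.6 + 2.6 + 8.4 = 13.6
L_max = max([2.6, 2.6, 8.4]) = 8.4
S (sum of others) = 13.6 - 8.4 = 5.2
min_reach = max(0, 8.4 - 5.2) = max(0, 3.2) = 3.2

Answer: 3.2000 13.6000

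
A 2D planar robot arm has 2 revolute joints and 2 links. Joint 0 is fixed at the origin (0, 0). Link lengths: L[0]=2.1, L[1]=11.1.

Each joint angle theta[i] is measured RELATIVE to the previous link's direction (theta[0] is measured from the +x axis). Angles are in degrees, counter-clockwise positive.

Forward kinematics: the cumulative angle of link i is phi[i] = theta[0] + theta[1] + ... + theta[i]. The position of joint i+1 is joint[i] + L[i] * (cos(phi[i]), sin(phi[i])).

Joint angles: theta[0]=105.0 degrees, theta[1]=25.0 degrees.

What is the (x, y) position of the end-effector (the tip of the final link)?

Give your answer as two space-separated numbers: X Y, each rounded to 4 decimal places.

joint[0] = (0.0000, 0.0000)  (base)
link 0: phi[0] = 105 = 105 deg
  cos(105 deg) = -0.2588, sin(105 deg) = 0.9659
  joint[1] = (0.0000, 0.0000) + 2.1 * (-0.2588, 0.9659) = (0.0000 + -0.5435, 0.0000 + 2.0284) = (-0.5435, 2.0284)
link 1: phi[1] = 105 + 25 = 130 deg
  cos(130 deg) = -0.6428, sin(130 deg) = 0.7660
  joint[2] = (-0.5435, 2.0284) + 11.1 * (-0.6428, 0.7660) = (-0.5435 + -7.1349, 2.0284 + 8.5031) = (-7.6785, 10.5315)
End effector: (-7.6785, 10.5315)

Answer: -7.6785 10.5315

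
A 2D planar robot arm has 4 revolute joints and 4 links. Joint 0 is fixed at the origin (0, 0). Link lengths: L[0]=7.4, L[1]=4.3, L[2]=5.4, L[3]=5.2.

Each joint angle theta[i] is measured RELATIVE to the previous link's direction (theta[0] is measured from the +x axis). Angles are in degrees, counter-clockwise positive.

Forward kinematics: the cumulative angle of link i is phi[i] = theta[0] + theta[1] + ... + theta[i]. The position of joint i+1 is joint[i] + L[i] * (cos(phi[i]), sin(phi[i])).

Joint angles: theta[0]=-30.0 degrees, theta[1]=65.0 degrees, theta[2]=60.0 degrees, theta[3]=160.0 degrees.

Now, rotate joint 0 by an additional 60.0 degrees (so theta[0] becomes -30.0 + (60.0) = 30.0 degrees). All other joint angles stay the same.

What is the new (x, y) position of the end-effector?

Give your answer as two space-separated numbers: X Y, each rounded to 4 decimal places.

Answer: 4.8167 6.5888

Derivation:
joint[0] = (0.0000, 0.0000)  (base)
link 0: phi[0] = 30 = 30 deg
  cos(30 deg) = 0.8660, sin(30 deg) = 0.5000
  joint[1] = (0.0000, 0.0000) + 7.4 * (0.8660, 0.5000) = (0.0000 + 6.4086, 0.0000 + 3.7000) = (6.4086, 3.7000)
link 1: phi[1] = 30 + 65 = 95 deg
  cos(95 deg) = -0.0872, sin(95 deg) = 0.9962
  joint[2] = (6.4086, 3.7000) + 4.3 * (-0.0872, 0.9962) = (6.4086 + -0.3748, 3.7000 + 4.2836) = (6.0338, 7.9836)
link 2: phi[2] = 30 + 65 + 60 = 155 deg
  cos(155 deg) = -0.9063, sin(155 deg) = 0.4226
  joint[3] = (6.0338, 7.9836) + 5.4 * (-0.9063, 0.4226) = (6.0338 + -4.8941, 7.9836 + 2.2821) = (1.1398, 10.2658)
link 3: phi[3] = 30 + 65 + 60 + 160 = 315 deg
  cos(315 deg) = 0.7071, sin(315 deg) = -0.7071
  joint[4] = (1.1398, 10.2658) + 5.2 * (0.7071, -0.7071) = (1.1398 + 3.6770, 10.2658 + -3.6770) = (4.8167, 6.5888)
End effector: (4.8167, 6.5888)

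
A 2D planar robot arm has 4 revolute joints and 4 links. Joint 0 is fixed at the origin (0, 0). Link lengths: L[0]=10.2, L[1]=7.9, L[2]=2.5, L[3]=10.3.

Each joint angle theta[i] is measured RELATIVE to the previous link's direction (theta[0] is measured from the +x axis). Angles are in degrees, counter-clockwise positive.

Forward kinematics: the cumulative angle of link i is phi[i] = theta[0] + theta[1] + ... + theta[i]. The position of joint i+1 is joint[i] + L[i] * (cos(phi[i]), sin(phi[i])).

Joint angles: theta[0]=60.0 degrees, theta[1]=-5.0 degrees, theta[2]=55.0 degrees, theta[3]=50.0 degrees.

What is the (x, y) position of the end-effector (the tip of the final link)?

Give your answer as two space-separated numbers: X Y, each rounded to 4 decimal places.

Answer: -0.9026 21.1768

Derivation:
joint[0] = (0.0000, 0.0000)  (base)
link 0: phi[0] = 60 = 60 deg
  cos(60 deg) = 0.5000, sin(60 deg) = 0.8660
  joint[1] = (0.0000, 0.0000) + 10.2 * (0.5000, 0.8660) = (0.0000 + 5.1000, 0.0000 + 8.8335) = (5.1000, 8.8335)
link 1: phi[1] = 60 + -5 = 55 deg
  cos(55 deg) = 0.5736, sin(55 deg) = 0.8192
  joint[2] = (5.1000, 8.8335) + 7.9 * (0.5736, 0.8192) = (5.1000 + 4.5313, 8.8335 + 6.4713) = (9.6313, 15.3048)
link 2: phi[2] = 60 + -5 + 55 = 110 deg
  cos(110 deg) = -0.3420, sin(110 deg) = 0.9397
  joint[3] = (9.6313, 15.3048) + 2.5 * (-0.3420, 0.9397) = (9.6313 + -0.8551, 15.3048 + 2.3492) = (8.7762, 17.6540)
link 3: phi[3] = 60 + -5 + 55 + 50 = 160 deg
  cos(160 deg) = -0.9397, sin(160 deg) = 0.3420
  joint[4] = (8.7762, 17.6540) + 10.3 * (-0.9397, 0.3420) = (8.7762 + -9.6788, 17.6540 + 3.5228) = (-0.9026, 21.1768)
End effector: (-0.9026, 21.1768)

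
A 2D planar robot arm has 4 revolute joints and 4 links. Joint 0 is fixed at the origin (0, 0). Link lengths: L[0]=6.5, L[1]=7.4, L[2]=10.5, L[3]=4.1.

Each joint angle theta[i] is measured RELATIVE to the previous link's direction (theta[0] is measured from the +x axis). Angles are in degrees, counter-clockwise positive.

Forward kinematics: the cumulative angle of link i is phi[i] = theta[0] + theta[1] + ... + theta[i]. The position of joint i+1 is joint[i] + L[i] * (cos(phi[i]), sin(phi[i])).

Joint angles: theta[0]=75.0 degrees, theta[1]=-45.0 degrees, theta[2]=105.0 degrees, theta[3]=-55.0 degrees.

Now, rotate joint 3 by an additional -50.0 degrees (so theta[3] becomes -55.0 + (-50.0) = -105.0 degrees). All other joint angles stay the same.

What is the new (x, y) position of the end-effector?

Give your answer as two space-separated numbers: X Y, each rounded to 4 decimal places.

Answer: 4.2170 19.4531

Derivation:
joint[0] = (0.0000, 0.0000)  (base)
link 0: phi[0] = 75 = 75 deg
  cos(75 deg) = 0.2588, sin(75 deg) = 0.9659
  joint[1] = (0.0000, 0.0000) + 6.5 * (0.2588, 0.9659) = (0.0000 + 1.6823, 0.0000 + 6.2785) = (1.6823, 6.2785)
link 1: phi[1] = 75 + -45 = 30 deg
  cos(30 deg) = 0.8660, sin(30 deg) = 0.5000
  joint[2] = (1.6823, 6.2785) + 7.4 * (0.8660, 0.5000) = (1.6823 + 6.4086, 6.2785 + 3.7000) = (8.0909, 9.9785)
link 2: phi[2] = 75 + -45 + 105 = 135 deg
  cos(135 deg) = -0.7071, sin(135 deg) = 0.7071
  joint[3] = (8.0909, 9.9785) + 10.5 * (-0.7071, 0.7071) = (8.0909 + -7.4246, 9.9785 + 7.4246) = (0.6663, 17.4031)
link 3: phi[3] = 75 + -45 + 105 + -105 = 30 deg
  cos(30 deg) = 0.8660, sin(30 deg) = 0.5000
  joint[4] = (0.6663, 17.4031) + 4.1 * (0.8660, 0.5000) = (0.6663 + 3.5507, 17.4031 + 2.0500) = (4.2170, 19.4531)
End effector: (4.2170, 19.4531)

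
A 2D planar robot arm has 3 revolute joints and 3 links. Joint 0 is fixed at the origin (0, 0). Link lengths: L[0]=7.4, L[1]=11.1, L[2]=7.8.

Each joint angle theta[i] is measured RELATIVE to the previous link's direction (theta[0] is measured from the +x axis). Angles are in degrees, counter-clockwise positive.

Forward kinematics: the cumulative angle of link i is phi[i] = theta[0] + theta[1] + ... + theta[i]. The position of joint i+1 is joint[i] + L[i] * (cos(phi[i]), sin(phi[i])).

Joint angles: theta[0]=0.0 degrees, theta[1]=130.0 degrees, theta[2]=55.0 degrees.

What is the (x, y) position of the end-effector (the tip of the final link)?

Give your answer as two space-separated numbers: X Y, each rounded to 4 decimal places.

joint[0] = (0.0000, 0.0000)  (base)
link 0: phi[0] = 0 = 0 deg
  cos(0 deg) = 1.0000, sin(0 deg) = 0.0000
  joint[1] = (0.0000, 0.0000) + 7.4 * (1.0000, 0.0000) = (0.0000 + 7.4000, 0.0000 + 0.0000) = (7.4000, 0.0000)
link 1: phi[1] = 0 + 130 = 130 deg
  cos(130 deg) = -0.6428, sin(130 deg) = 0.7660
  joint[2] = (7.4000, 0.0000) + 11.1 * (-0.6428, 0.7660) = (7.4000 + -7.1349, 0.0000 + 8.5031) = (0.2651, 8.5031)
link 2: phi[2] = 0 + 130 + 55 = 185 deg
  cos(185 deg) = -0.9962, sin(185 deg) = -0.0872
  joint[3] = (0.2651, 8.5031) + 7.8 * (-0.9962, -0.0872) = (0.2651 + -7.7703, 8.5031 + -0.6798) = (-7.5053, 7.8233)
End effector: (-7.5053, 7.8233)

Answer: -7.5053 7.8233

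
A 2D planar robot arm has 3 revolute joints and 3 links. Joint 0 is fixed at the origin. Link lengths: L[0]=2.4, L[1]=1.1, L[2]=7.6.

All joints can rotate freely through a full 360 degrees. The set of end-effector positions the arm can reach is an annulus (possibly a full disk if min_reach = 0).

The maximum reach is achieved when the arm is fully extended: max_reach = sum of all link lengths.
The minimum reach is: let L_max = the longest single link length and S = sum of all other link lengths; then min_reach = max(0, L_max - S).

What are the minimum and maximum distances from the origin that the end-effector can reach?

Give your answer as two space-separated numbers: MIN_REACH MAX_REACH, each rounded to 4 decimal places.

Link lengths: [2.4, 1.1, 7.6]
max_reach = 2.4 + 1.1 + 7.6 = 11.1
L_max = max([2.4, 1.1, 7.6]) = 7.6
S (sum of others) = 11.1 - 7.6 = 3.5
min_reach = max(0, 7.6 - 3.5) = max(0, 4.1) = 4.1

Answer: 4.1000 11.1000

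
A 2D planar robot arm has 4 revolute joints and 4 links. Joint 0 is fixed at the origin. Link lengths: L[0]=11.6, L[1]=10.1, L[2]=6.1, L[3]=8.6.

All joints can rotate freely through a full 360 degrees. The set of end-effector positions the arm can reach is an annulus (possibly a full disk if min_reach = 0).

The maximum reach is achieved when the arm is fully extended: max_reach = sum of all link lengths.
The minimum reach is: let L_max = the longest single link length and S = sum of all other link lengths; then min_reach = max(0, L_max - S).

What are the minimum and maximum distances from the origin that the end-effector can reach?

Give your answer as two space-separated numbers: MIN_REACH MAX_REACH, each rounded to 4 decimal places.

Answer: 0.0000 36.4000

Derivation:
Link lengths: [11.6, 10.1, 6.1, 8.6]
max_reach = 11.6 + 10.1 + 6.1 + 8.6 = 36.4
L_max = max([11.6, 10.1, 6.1, 8.6]) = 11.6
S (sum of others) = 36.4 - 11.6 = 24.8
min_reach = max(0, 11.6 - 24.8) = max(0, -13.2) = 0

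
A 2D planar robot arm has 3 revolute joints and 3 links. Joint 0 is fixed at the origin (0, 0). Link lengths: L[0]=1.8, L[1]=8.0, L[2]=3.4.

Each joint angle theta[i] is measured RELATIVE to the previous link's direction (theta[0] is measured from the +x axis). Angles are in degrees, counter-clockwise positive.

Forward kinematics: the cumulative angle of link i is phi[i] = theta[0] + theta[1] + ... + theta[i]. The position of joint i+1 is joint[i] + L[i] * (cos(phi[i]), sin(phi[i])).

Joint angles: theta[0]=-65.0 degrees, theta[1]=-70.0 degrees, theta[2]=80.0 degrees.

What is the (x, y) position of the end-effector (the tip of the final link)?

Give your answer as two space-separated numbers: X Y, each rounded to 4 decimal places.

joint[0] = (0.0000, 0.0000)  (base)
link 0: phi[0] = -65 = -65 deg
  cos(-65 deg) = 0.4226, sin(-65 deg) = -0.9063
  joint[1] = (0.0000, 0.0000) + 1.8 * (0.4226, -0.9063) = (0.0000 + 0.7607, 0.0000 + -1.6314) = (0.7607, -1.6314)
link 1: phi[1] = -65 + -70 = -135 deg
  cos(-135 deg) = -0.7071, sin(-135 deg) = -0.7071
  joint[2] = (0.7607, -1.6314) + 8 * (-0.7071, -0.7071) = (0.7607 + -5.6569, -1.6314 + -5.6569) = (-4.8961, -7.2882)
link 2: phi[2] = -65 + -70 + 80 = -55 deg
  cos(-55 deg) = 0.5736, sin(-55 deg) = -0.8192
  joint[3] = (-4.8961, -7.2882) + 3.4 * (0.5736, -0.8192) = (-4.8961 + 1.9502, -7.2882 + -2.7851) = (-2.9460, -10.0733)
End effector: (-2.9460, -10.0733)

Answer: -2.9460 -10.0733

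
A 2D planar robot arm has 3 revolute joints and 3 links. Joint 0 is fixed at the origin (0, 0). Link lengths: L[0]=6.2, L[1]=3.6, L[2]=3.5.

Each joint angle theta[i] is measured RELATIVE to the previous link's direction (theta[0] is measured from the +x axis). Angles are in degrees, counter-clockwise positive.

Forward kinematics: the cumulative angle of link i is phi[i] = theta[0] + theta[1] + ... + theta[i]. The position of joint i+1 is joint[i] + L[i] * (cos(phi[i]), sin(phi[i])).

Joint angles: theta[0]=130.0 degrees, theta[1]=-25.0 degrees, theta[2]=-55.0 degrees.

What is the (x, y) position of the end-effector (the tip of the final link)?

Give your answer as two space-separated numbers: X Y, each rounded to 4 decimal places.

joint[0] = (0.0000, 0.0000)  (base)
link 0: phi[0] = 130 = 130 deg
  cos(130 deg) = -0.6428, sin(130 deg) = 0.7660
  joint[1] = (0.0000, 0.0000) + 6.2 * (-0.6428, 0.7660) = (0.0000 + -3.9853, 0.0000 + 4.7495) = (-3.9853, 4.7495)
link 1: phi[1] = 130 + -25 = 105 deg
  cos(105 deg) = -0.2588, sin(105 deg) = 0.9659
  joint[2] = (-3.9853, 4.7495) + 3.6 * (-0.2588, 0.9659) = (-3.9853 + -0.9317, 4.7495 + 3.4773) = (-4.9170, 8.2268)
link 2: phi[2] = 130 + -25 + -55 = 50 deg
  cos(50 deg) = 0.6428, sin(50 deg) = 0.7660
  joint[3] = (-4.9170, 8.2268) + 3.5 * (0.6428, 0.7660) = (-4.9170 + 2.2498, 8.2268 + 2.6812) = (-2.6673, 10.9080)
End effector: (-2.6673, 10.9080)

Answer: -2.6673 10.9080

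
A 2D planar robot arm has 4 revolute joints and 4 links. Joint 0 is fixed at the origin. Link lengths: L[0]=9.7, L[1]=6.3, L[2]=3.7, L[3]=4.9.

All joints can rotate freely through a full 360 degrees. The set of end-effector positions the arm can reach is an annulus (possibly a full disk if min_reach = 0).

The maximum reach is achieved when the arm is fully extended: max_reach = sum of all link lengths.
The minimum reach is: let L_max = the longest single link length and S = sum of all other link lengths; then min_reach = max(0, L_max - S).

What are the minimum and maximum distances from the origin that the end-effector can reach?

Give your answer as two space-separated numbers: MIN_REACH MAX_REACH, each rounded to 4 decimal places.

Link lengths: [9.7, 6.3, 3.7, 4.9]
max_reach = 9.7 + 6.3 + 3.7 + 4.9 = 24.6
L_max = max([9.7, 6.3, 3.7, 4.9]) = 9.7
S (sum of others) = 24.6 - 9.7 = 14.9
min_reach = max(0, 9.7 - 14.9) = max(0, -5.2) = 0

Answer: 0.0000 24.6000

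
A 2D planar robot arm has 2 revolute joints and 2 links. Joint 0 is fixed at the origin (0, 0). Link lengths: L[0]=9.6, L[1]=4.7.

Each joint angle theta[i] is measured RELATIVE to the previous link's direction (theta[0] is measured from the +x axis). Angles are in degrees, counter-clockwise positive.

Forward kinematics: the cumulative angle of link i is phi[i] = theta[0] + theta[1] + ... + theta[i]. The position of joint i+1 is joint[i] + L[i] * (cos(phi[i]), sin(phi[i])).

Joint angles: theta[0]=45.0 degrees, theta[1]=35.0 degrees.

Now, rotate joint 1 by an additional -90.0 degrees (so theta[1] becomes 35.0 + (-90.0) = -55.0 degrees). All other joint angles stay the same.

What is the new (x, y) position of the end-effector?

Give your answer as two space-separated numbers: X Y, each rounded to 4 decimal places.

Answer: 11.4168 5.9721

Derivation:
joint[0] = (0.0000, 0.0000)  (base)
link 0: phi[0] = 45 = 45 deg
  cos(45 deg) = 0.7071, sin(45 deg) = 0.7071
  joint[1] = (0.0000, 0.0000) + 9.6 * (0.7071, 0.7071) = (0.0000 + 6.7882, 0.0000 + 6.7882) = (6.7882, 6.7882)
link 1: phi[1] = 45 + -55 = -10 deg
  cos(-10 deg) = 0.9848, sin(-10 deg) = -0.1736
  joint[2] = (6.7882, 6.7882) + 4.7 * (0.9848, -0.1736) = (6.7882 + 4.6286, 6.7882 + -0.8161) = (11.4168, 5.9721)
End effector: (11.4168, 5.9721)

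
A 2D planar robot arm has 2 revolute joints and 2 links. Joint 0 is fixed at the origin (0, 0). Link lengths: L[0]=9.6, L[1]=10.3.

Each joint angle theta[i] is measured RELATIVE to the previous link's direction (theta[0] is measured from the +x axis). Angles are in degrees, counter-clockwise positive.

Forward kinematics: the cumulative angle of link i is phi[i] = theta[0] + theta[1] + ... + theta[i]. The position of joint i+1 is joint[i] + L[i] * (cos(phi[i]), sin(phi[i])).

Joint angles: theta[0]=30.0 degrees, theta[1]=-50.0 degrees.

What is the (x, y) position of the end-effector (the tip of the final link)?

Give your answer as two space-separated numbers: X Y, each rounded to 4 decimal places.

joint[0] = (0.0000, 0.0000)  (base)
link 0: phi[0] = 30 = 30 deg
  cos(30 deg) = 0.8660, sin(30 deg) = 0.5000
  joint[1] = (0.0000, 0.0000) + 9.6 * (0.8660, 0.5000) = (0.0000 + 8.3138, 0.0000 + 4.8000) = (8.3138, 4.8000)
link 1: phi[1] = 30 + -50 = -20 deg
  cos(-20 deg) = 0.9397, sin(-20 deg) = -0.3420
  joint[2] = (8.3138, 4.8000) + 10.3 * (0.9397, -0.3420) = (8.3138 + 9.6788, 4.8000 + -3.5228) = (17.9927, 1.2772)
End effector: (17.9927, 1.2772)

Answer: 17.9927 1.2772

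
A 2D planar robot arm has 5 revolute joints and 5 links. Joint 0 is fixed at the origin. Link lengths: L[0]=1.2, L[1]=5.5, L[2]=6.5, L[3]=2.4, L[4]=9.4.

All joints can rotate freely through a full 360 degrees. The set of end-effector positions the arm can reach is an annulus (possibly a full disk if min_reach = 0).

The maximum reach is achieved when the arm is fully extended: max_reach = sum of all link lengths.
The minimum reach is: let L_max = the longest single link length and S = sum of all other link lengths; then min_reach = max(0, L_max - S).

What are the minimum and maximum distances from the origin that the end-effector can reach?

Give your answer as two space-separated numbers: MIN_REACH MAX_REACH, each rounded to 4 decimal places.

Answer: 0.0000 25.0000

Derivation:
Link lengths: [1.2, 5.5, 6.5, 2.4, 9.4]
max_reach = 1.2 + 5.5 + 6.5 + 2.4 + 9.4 = 25
L_max = max([1.2, 5.5, 6.5, 2.4, 9.4]) = 9.4
S (sum of others) = 25 - 9.4 = 15.6
min_reach = max(0, 9.4 - 15.6) = max(0, -6.2) = 0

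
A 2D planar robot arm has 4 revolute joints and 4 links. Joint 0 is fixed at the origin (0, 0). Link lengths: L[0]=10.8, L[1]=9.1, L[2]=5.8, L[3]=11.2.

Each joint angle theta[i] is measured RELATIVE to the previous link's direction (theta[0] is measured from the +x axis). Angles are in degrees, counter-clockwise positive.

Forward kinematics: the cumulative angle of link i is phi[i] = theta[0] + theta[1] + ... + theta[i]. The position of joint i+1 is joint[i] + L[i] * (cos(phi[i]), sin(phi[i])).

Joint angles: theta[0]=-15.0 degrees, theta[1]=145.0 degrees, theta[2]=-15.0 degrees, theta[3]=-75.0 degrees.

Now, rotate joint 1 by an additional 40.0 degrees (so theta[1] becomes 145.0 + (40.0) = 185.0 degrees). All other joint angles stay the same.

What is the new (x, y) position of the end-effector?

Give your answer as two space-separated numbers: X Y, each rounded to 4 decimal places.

Answer: -1.8415 12.2660

Derivation:
joint[0] = (0.0000, 0.0000)  (base)
link 0: phi[0] = -15 = -15 deg
  cos(-15 deg) = 0.9659, sin(-15 deg) = -0.2588
  joint[1] = (0.0000, 0.0000) + 10.8 * (0.9659, -0.2588) = (0.0000 + 10.4320, 0.0000 + -2.7952) = (10.4320, -2.7952)
link 1: phi[1] = -15 + 185 = 170 deg
  cos(170 deg) = -0.9848, sin(170 deg) = 0.1736
  joint[2] = (10.4320, -2.7952) + 9.1 * (-0.9848, 0.1736) = (10.4320 + -8.9618, -2.7952 + 1.5802) = (1.4702, -1.2150)
link 2: phi[2] = -15 + 185 + -15 = 155 deg
  cos(155 deg) = -0.9063, sin(155 deg) = 0.4226
  joint[3] = (1.4702, -1.2150) + 5.8 * (-0.9063, 0.4226) = (1.4702 + -5.2566, -1.2150 + 2.4512) = (-3.7863, 1.2361)
link 3: phi[3] = -15 + 185 + -15 + -75 = 80 deg
  cos(80 deg) = 0.1736, sin(80 deg) = 0.9848
  joint[4] = (-3.7863, 1.2361) + 11.2 * (0.1736, 0.9848) = (-3.7863 + 1.9449, 1.2361 + 11.0298) = (-1.8415, 12.2660)
End effector: (-1.8415, 12.2660)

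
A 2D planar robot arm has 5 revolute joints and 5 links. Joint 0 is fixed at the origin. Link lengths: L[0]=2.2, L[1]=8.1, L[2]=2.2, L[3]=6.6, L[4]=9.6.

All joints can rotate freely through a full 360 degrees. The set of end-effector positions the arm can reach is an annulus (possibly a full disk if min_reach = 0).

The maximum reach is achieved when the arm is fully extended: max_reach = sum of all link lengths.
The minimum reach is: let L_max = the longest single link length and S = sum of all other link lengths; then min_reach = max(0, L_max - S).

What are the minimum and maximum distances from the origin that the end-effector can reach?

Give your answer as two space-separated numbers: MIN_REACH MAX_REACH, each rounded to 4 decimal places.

Answer: 0.0000 28.7000

Derivation:
Link lengths: [2.2, 8.1, 2.2, 6.6, 9.6]
max_reach = 2.2 + 8.1 + 2.2 + 6.6 + 9.6 = 28.7
L_max = max([2.2, 8.1, 2.2, 6.6, 9.6]) = 9.6
S (sum of others) = 28.7 - 9.6 = 19.1
min_reach = max(0, 9.6 - 19.1) = max(0, -9.5) = 0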